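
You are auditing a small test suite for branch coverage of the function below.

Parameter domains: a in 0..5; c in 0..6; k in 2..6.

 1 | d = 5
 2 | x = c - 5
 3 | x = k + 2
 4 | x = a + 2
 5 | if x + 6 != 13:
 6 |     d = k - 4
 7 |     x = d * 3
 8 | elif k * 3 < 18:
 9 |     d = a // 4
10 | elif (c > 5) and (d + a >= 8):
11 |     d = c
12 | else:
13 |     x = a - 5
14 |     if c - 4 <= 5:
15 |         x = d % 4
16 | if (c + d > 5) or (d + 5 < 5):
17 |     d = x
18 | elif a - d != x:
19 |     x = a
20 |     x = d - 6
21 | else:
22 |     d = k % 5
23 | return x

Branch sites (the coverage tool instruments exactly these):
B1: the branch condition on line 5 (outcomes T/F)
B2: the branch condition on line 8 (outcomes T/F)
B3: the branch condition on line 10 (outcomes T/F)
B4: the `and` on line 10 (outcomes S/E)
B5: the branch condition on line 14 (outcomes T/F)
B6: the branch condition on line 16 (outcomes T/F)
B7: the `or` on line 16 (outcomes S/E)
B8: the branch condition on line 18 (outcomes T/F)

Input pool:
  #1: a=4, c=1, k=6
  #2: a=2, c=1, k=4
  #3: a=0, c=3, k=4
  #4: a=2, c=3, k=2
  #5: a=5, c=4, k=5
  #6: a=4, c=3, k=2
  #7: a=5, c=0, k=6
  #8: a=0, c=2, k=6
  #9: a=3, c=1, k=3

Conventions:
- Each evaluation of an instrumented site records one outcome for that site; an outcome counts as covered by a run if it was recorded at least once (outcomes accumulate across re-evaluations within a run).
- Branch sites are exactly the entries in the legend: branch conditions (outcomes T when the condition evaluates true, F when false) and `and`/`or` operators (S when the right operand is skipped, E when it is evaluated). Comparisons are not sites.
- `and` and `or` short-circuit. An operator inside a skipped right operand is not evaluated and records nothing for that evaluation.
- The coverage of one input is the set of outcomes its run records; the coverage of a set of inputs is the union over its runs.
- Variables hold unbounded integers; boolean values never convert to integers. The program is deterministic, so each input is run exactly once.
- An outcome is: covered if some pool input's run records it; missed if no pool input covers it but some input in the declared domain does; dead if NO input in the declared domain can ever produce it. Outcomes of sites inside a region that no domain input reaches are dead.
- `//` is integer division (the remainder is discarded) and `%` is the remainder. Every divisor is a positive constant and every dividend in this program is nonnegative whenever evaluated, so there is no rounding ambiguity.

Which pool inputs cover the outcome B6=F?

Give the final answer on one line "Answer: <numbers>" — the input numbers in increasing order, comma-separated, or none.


input #1 (a=4, c=1, k=6): records B6=F
input #2 (a=2, c=1, k=4): records B6=F
input #3 (a=0, c=3, k=4): records B6=F
input #4 (a=2, c=3, k=2): does not record B6=F
input #5 (a=5, c=4, k=5): records B6=F
input #6 (a=4, c=3, k=2): does not record B6=F
input #7 (a=5, c=0, k=6): records B6=F
input #8 (a=0, c=2, k=6): records B6=F
input #9 (a=3, c=1, k=3): does not record B6=F
Answer: 1, 2, 3, 5, 7, 8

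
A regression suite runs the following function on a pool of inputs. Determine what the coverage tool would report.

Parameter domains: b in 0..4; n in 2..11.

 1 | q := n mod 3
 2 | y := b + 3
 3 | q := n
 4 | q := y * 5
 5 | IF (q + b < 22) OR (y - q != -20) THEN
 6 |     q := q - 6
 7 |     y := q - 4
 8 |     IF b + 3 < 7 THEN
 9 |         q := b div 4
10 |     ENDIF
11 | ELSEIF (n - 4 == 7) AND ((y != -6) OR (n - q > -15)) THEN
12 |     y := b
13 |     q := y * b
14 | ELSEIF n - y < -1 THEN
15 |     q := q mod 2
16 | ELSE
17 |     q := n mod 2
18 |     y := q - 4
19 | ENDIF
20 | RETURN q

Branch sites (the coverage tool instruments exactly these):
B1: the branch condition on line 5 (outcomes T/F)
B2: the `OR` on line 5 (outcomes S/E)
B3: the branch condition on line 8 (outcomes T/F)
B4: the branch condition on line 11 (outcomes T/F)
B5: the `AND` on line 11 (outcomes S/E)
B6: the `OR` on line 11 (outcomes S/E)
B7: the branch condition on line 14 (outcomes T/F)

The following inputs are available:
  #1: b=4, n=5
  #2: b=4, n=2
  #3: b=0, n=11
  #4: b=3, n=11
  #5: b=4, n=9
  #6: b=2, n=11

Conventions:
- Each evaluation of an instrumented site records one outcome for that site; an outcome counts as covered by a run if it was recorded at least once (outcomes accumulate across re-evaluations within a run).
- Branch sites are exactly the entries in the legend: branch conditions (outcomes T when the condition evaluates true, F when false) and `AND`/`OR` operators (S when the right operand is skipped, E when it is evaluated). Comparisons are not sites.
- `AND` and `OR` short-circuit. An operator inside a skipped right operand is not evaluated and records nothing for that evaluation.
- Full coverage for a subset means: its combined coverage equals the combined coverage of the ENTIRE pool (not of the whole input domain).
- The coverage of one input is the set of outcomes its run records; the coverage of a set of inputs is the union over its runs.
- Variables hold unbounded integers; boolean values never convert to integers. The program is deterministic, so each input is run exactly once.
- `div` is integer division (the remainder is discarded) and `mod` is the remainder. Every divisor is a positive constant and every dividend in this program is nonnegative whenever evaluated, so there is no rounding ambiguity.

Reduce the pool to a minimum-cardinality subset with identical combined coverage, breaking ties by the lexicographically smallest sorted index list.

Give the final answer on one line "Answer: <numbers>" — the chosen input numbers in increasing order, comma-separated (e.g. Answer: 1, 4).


input #1, b=4, n=5: events B2->E, B1->T, B3->F; outcomes B1=T, B2=E, B3=F
input #2, b=4, n=2: events B2->E, B1->T, B3->F; outcomes B1=T, B2=E, B3=F
input #3, b=0, n=11: events B2->S, B1->T, B3->T; outcomes B1=T, B2=S, B3=T
input #4, b=3, n=11: events B2->E, B1->T, B3->T; outcomes B1=T, B2=E, B3=T
input #5, b=4, n=9: events B2->E, B1->T, B3->F; outcomes B1=T, B2=E, B3=F
input #6, b=2, n=11: events B2->E, B1->F, B5->E, B6->S, B4->T; outcomes B1=F, B2=E, B4=T, B5=E, B6=S
together the pool reaches 9 outcomes: B1=T, B1=F, B2=S, B2=E, B3=T, B3=F, B4=T, B5=E, B6=S
checked all size-1 subsets: none covers 9 outcomes (max 5/9)
checked all size-2 subsets: none covers 9 outcomes (max 8/9)
the canonical winner is {1, 3, 6}: size 3, full 9-outcome coverage, earliest index list among size-3 covers
Answer: 1, 3, 6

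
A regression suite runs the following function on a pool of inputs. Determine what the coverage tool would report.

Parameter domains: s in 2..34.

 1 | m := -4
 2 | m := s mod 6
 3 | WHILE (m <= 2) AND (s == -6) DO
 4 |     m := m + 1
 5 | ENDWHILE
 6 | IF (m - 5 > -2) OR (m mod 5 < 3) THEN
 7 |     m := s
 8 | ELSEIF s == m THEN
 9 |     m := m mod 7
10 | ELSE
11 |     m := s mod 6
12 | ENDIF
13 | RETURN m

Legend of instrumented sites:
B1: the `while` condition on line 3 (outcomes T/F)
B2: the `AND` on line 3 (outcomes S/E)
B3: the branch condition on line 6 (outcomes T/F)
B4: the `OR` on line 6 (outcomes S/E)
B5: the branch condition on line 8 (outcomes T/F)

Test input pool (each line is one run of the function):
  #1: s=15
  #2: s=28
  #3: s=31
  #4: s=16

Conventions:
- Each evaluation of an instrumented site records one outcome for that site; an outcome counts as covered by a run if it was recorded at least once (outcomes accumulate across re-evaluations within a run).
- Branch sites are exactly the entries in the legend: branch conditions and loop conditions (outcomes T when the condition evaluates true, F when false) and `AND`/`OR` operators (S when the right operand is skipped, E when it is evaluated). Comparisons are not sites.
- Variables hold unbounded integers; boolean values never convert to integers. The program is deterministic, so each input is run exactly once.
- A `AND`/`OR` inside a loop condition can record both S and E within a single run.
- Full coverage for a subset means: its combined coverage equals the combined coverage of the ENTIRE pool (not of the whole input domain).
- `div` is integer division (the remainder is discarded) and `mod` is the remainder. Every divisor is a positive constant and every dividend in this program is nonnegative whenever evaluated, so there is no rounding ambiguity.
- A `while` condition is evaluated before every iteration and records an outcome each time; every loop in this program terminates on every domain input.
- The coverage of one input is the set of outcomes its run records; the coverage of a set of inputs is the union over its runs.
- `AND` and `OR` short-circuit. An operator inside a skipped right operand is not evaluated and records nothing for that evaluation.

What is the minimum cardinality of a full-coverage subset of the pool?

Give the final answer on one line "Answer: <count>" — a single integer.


#1 (s=15) -> B2->S, B1->F, B4->E, B3->F, B5->F; covered: B1=F, B2=S, B3=F, B4=E, B5=F
#2 (s=28) -> B2->S, B1->F, B4->S, B3->T; covered: B1=F, B2=S, B3=T, B4=S
#3 (s=31) -> B2->E, B1->F, B4->E, B3->T; covered: B1=F, B2=E, B3=T, B4=E
#4 (s=16) -> B2->S, B1->F, B4->S, B3->T; covered: B1=F, B2=S, B3=T, B4=S
the full pool covers 8 outcomes: B1=F, B2=S, B2=E, B3=T, B3=F, B4=S, B4=E, B5=F
size 1 is not enough: best union over all size-1 subsets is 5/8
size 2 is not enough: best union over all size-2 subsets is 7/8
the canonical winner is {1, 2, 3}: size 3, full 8-outcome coverage, earliest index list among size-3 covers
Answer: 3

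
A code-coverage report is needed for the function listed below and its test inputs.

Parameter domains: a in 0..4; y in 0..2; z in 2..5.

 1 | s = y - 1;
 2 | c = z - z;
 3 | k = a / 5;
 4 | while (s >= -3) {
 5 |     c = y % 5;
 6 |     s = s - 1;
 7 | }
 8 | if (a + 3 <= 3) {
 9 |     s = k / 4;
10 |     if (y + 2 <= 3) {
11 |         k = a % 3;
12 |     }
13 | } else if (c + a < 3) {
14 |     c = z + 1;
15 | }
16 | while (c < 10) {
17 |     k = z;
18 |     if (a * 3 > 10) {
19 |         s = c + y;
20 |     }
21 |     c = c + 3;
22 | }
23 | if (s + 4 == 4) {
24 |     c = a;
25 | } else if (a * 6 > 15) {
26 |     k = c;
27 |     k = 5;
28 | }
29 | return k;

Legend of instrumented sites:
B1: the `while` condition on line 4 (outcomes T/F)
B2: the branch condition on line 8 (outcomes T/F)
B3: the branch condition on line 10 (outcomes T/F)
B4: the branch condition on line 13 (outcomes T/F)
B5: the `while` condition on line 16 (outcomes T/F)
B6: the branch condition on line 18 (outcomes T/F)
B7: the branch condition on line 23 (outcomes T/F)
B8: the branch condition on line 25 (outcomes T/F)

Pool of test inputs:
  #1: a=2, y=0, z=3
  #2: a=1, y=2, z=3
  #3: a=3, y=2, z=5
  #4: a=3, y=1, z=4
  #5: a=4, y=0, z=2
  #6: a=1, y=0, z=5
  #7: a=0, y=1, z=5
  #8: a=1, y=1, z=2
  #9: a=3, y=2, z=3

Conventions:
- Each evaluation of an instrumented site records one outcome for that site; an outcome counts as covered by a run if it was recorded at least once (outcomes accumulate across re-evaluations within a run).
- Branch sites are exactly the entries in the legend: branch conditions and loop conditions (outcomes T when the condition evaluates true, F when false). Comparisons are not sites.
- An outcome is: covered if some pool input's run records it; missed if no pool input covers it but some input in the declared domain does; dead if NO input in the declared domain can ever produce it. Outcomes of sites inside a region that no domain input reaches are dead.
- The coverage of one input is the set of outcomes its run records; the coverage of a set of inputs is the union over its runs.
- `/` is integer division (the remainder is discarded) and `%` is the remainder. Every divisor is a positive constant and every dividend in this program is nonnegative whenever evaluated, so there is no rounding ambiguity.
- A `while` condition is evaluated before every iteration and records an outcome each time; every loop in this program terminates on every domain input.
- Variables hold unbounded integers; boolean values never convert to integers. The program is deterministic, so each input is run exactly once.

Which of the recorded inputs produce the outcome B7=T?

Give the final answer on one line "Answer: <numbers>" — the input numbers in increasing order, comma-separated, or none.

input #1 (a=2, y=0, z=3): does not record B7=T
input #2 (a=1, y=2, z=3): does not record B7=T
input #3 (a=3, y=2, z=5): does not record B7=T
input #4 (a=3, y=1, z=4): does not record B7=T
input #5 (a=4, y=0, z=2): does not record B7=T
input #6 (a=1, y=0, z=5): does not record B7=T
input #7 (a=0, y=1, z=5): records B7=T
input #8 (a=1, y=1, z=2): does not record B7=T
input #9 (a=3, y=2, z=3): does not record B7=T

Answer: 7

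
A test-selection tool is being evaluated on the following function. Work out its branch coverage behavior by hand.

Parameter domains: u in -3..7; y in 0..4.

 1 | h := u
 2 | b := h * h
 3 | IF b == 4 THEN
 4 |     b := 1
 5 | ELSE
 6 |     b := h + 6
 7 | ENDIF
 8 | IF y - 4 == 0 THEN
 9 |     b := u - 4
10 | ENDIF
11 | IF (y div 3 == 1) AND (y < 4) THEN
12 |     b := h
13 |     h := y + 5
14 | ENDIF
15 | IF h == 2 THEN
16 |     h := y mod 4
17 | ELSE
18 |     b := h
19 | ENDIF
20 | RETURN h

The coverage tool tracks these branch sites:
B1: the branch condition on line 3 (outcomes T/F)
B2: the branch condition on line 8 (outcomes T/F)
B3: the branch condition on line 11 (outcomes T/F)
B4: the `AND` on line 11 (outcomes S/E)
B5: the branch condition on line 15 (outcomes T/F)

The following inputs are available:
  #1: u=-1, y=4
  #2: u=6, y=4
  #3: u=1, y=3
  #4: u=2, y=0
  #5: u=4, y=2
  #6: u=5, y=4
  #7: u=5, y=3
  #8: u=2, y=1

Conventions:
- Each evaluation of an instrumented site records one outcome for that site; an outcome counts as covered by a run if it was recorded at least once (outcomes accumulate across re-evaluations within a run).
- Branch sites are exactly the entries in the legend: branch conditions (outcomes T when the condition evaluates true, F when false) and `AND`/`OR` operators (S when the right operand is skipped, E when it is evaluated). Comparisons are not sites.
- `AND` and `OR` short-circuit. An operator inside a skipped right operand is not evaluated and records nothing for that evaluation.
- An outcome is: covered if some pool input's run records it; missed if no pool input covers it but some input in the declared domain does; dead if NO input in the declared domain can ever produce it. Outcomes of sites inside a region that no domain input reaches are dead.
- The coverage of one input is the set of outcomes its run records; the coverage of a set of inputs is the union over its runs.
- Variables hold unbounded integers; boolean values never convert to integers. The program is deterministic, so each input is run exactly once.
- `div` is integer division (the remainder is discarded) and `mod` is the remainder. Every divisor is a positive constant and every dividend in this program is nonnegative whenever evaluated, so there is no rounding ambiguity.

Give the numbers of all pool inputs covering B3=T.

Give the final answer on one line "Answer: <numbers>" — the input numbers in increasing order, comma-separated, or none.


input #1 (u=-1, y=4): never hits B3=T
input #2 (u=6, y=4): never hits B3=T
input #3 (u=1, y=3): hits B3=T
input #4 (u=2, y=0): never hits B3=T
input #5 (u=4, y=2): never hits B3=T
input #6 (u=5, y=4): never hits B3=T
input #7 (u=5, y=3): hits B3=T
input #8 (u=2, y=1): never hits B3=T
Answer: 3, 7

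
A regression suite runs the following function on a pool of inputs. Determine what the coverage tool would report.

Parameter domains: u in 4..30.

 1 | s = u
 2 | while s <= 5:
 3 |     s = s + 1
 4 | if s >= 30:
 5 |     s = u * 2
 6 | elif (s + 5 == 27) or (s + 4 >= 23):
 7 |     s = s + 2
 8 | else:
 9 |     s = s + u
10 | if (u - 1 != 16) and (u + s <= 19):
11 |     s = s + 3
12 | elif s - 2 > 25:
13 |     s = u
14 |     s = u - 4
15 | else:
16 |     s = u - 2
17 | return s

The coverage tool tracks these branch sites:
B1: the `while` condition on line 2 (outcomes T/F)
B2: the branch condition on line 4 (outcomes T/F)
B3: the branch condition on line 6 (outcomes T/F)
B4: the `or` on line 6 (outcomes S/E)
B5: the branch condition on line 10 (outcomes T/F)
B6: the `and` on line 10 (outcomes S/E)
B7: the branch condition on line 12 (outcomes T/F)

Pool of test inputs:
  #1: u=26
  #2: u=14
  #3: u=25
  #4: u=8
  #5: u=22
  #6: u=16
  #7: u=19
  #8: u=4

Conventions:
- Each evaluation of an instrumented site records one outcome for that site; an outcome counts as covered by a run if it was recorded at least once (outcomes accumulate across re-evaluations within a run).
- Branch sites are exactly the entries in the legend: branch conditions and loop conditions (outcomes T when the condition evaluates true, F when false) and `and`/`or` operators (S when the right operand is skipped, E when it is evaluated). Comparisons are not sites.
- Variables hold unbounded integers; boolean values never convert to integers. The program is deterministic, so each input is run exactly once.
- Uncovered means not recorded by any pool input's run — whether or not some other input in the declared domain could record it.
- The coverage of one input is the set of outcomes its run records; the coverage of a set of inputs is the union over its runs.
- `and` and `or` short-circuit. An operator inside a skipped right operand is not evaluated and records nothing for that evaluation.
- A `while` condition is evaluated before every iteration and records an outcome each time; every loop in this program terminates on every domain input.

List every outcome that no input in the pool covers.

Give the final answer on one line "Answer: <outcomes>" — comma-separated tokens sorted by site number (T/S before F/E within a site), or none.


input #1, u=26: outcomes B1=F, B2=F, B3=T, B4=E, B5=F, B6=E, B7=T
input #2, u=14: outcomes B1=F, B2=F, B3=F, B4=E, B5=F, B6=E, B7=T
input #3, u=25: outcomes B1=F, B2=F, B3=T, B4=E, B5=F, B6=E, B7=F
input #4, u=8: outcomes B1=F, B2=F, B3=F, B4=E, B5=F, B6=E, B7=F
input #5, u=22: outcomes B1=F, B2=F, B3=T, B4=S, B5=F, B6=E, B7=F
input #6, u=16: outcomes B1=F, B2=F, B3=F, B4=E, B5=F, B6=E, B7=T
input #7, u=19: outcomes B1=F, B2=F, B3=T, B4=E, B5=F, B6=E, B7=F
input #8, u=4: outcomes B1=T, B1=F, B2=F, B3=F, B4=E, B5=T, B6=E
union over the pool: B1=T, B1=F, B2=F, B3=T, B3=F, B4=S, B4=E, B5=T, B5=F, B6=E, B7=T, B7=F
uncovered (2 of 14): B2=T, B6=S
Answer: B2=T, B6=S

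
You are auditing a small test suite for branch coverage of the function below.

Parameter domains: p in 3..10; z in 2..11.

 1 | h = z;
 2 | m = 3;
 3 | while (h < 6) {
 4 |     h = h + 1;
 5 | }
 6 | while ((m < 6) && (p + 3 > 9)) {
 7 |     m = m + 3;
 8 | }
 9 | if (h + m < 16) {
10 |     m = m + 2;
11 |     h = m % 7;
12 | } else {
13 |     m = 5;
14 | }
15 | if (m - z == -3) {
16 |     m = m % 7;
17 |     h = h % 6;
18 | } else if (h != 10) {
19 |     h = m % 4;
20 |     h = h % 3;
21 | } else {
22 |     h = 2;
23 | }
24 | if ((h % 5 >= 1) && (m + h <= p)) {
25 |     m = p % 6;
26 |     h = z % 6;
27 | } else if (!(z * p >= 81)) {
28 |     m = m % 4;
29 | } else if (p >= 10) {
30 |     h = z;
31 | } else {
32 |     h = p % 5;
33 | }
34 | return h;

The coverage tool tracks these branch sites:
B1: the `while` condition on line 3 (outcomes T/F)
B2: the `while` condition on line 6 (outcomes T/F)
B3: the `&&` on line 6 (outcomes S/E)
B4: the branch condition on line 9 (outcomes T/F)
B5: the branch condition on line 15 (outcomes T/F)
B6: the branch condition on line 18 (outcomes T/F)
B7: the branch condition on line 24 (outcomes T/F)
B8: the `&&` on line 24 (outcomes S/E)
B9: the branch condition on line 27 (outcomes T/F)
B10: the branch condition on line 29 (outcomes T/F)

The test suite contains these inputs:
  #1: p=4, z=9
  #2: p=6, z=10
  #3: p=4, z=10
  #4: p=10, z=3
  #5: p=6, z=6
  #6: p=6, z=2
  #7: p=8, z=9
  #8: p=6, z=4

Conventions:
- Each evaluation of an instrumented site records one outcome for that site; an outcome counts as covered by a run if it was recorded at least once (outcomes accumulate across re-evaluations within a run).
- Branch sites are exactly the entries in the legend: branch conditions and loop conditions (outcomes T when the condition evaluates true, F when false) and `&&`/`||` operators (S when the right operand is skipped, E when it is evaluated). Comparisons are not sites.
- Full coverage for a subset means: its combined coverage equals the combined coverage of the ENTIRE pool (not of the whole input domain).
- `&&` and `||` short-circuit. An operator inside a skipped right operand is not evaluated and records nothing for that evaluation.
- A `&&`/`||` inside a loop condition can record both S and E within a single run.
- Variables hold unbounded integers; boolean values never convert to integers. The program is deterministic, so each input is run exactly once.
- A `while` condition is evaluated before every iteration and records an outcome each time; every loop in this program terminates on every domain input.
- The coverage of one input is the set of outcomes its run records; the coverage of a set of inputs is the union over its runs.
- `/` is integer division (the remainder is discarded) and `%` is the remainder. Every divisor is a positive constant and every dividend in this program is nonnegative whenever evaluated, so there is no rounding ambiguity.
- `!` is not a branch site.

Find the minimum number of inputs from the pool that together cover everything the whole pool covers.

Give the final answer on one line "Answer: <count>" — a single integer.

input #1 (p=4, z=9): events B1->F, B3->E, B2->F, B4->T, B5->F, B6->T, B8->E, B7->F, B9->T; covers B1=F, B2=F, B3=E, B4=T, B5=F, B6=T, B7=F, B8=E, B9=T
input #2 (p=6, z=10): events B1->F, B3->E, B2->F, B4->T, B5->F, B6->T, B8->E, B7->T; covers B1=F, B2=F, B3=E, B4=T, B5=F, B6=T, B7=T, B8=E
input #3 (p=4, z=10): events B1->F, B3->E, B2->F, B4->T, B5->F, B6->T, B8->E, B7->F, B9->T; covers B1=F, B2=F, B3=E, B4=T, B5=F, B6=T, B7=F, B8=E, B9=T
input #4 (p=10, z=3): events B1->T, B1->T, B1->T, B1->F, B3->E, B2->T, B3->S, B2->F, B4->T, B5->F, B6->T, B8->S, B7->F, B9->T; covers B1=T, B1=F, B2=T, B2=F, B3=S, B3=E, B4=T, B5=F, B6=T, B7=F, B8=S, B9=T
input #5 (p=6, z=6): events B1->F, B3->E, B2->F, B4->T, B5->F, B6->T, B8->E, B7->T; covers B1=F, B2=F, B3=E, B4=T, B5=F, B6=T, B7=T, B8=E
input #6 (p=6, z=2): events B1->T, B1->T, B1->T, B1->T, B1->F, B3->E, B2->F, B4->T, B5->F, B6->T, B8->E, B7->T; covers B1=T, B1=F, B2=F, B3=E, B4=T, B5=F, B6=T, B7=T, B8=E
input #7 (p=8, z=9): events B1->F, B3->E, B2->T, B3->S, B2->F, B4->T, B5->F, B6->T, B8->S, B7->F, B9->T; covers B1=F, B2=T, B2=F, B3=S, B3=E, B4=T, B5=F, B6=T, B7=F, B8=S, B9=T
input #8 (p=6, z=4): events B1->T, B1->T, B1->F, B3->E, B2->F, B4->T, B5->F, B6->T, B8->E, B7->T; covers B1=T, B1=F, B2=F, B3=E, B4=T, B5=F, B6=T, B7=T, B8=E
pool-wide coverage (14 outcomes): B1=T, B1=F, B2=T, B2=F, B3=S, B3=E, B4=T, B5=F, B6=T, B7=T, B7=F, B8=S, B8=E, B9=T
every size-1 subset falls short of the 14 outcomes (best: 12/14)
at size 2, {2, 4} reaches all 14 outcomes; every lexicographically earlier size-2 subset fails

Answer: 2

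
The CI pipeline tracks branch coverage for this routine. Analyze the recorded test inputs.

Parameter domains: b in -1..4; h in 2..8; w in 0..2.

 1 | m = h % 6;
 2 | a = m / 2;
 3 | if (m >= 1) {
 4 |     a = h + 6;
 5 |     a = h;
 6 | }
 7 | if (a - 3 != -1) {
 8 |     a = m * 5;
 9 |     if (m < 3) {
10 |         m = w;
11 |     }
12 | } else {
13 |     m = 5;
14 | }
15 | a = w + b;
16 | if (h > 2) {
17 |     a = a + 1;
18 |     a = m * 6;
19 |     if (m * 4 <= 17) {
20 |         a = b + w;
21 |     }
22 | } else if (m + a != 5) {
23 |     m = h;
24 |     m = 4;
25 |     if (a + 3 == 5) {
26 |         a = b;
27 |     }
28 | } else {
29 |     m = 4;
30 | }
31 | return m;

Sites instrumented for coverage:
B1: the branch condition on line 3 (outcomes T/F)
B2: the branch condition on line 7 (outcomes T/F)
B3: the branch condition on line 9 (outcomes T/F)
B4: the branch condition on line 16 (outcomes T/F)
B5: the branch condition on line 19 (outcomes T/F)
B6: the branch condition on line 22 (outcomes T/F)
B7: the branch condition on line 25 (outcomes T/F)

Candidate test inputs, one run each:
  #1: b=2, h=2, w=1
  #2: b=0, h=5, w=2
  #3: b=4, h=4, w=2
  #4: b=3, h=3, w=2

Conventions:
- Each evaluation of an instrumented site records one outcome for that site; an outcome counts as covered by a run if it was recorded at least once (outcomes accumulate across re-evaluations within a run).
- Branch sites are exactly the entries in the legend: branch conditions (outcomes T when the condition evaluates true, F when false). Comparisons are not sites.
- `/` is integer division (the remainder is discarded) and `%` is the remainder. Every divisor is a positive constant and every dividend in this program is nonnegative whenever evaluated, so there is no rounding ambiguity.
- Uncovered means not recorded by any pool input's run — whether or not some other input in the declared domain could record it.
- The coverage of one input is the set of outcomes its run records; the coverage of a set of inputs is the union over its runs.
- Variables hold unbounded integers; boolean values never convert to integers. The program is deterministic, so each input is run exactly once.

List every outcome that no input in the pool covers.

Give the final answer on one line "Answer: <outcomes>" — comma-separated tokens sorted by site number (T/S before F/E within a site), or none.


input #1, b=2, h=2, w=1: events B1->T, B2->F, B4->F, B6->T, B7->F; outcomes B1=T, B2=F, B4=F, B6=T, B7=F
input #2, b=0, h=5, w=2: events B1->T, B2->T, B3->F, B4->T, B5->F; outcomes B1=T, B2=T, B3=F, B4=T, B5=F
input #3, b=4, h=4, w=2: events B1->T, B2->T, B3->F, B4->T, B5->T; outcomes B1=T, B2=T, B3=F, B4=T, B5=T
input #4, b=3, h=3, w=2: events B1->T, B2->T, B3->F, B4->T, B5->T; outcomes B1=T, B2=T, B3=F, B4=T, B5=T
union over the pool: B1=T, B2=T, B2=F, B3=F, B4=T, B4=F, B5=T, B5=F, B6=T, B7=F
uncovered (4 of 14): B1=F, B3=T, B6=F, B7=T
Answer: B1=F, B3=T, B6=F, B7=T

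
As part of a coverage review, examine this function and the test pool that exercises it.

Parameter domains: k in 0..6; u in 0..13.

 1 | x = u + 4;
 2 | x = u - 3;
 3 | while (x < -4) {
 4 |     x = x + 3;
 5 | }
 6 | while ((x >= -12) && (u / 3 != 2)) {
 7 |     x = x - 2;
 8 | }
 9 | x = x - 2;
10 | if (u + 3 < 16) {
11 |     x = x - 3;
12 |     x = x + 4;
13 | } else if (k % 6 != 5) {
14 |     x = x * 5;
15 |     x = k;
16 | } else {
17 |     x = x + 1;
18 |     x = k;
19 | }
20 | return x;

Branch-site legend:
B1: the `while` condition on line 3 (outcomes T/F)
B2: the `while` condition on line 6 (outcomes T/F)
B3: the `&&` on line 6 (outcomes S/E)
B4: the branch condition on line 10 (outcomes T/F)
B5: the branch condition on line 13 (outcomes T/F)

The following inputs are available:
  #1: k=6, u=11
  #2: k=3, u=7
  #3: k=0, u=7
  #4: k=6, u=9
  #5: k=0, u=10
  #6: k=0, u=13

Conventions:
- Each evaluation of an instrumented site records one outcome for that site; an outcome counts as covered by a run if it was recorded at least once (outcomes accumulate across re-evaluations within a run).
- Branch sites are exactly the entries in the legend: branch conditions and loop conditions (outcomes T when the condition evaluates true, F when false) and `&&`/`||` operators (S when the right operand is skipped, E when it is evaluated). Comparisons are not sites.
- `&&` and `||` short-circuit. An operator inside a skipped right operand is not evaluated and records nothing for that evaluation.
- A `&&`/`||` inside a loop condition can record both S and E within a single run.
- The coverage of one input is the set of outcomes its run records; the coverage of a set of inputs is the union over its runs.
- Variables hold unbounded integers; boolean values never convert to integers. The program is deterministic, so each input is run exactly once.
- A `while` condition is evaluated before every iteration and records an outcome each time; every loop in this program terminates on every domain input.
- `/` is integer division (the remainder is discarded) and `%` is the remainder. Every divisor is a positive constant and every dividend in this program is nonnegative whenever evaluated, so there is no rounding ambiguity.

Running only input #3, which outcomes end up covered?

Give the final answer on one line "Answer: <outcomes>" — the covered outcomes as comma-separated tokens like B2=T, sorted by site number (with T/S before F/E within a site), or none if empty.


Event log for input #3 (k=0, u=7):
  B1->F, B3->E, B2->F, B4->T
collecting distinct outcomes: B1=F, B2=F, B3=E, B4=T
Answer: B1=F, B2=F, B3=E, B4=T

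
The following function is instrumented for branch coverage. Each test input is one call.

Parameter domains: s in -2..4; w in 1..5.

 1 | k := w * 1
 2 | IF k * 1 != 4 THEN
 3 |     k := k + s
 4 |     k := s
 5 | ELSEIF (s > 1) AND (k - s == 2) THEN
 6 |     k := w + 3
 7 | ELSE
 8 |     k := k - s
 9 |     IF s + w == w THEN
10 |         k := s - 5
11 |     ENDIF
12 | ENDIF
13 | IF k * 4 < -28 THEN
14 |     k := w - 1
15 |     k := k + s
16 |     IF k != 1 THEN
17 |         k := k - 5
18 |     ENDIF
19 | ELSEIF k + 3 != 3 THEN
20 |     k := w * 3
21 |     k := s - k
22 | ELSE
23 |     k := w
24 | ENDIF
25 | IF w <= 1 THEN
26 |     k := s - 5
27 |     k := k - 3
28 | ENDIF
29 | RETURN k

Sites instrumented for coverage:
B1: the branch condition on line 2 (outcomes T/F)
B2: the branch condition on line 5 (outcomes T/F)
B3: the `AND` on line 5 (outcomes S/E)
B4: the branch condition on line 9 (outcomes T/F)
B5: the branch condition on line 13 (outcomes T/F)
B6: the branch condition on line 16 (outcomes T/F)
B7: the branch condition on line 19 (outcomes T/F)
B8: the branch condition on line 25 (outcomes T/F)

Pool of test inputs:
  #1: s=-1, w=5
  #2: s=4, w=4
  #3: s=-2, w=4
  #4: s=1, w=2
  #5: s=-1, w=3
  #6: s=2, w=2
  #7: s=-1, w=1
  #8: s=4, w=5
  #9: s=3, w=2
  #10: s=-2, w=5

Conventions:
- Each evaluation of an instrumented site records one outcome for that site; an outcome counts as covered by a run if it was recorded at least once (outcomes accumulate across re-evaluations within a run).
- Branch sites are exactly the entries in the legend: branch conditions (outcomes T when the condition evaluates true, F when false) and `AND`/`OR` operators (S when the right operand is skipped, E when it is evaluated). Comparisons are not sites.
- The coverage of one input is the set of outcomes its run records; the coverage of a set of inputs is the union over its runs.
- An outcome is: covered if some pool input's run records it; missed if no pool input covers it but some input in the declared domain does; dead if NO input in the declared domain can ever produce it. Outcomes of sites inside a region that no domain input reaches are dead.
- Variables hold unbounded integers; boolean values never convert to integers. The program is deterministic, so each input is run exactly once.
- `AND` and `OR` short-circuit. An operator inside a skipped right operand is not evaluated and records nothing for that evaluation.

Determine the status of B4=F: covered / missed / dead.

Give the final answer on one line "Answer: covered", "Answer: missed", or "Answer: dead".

B4=F is recorded by pool input(s) 2, 3 -> covered

Answer: covered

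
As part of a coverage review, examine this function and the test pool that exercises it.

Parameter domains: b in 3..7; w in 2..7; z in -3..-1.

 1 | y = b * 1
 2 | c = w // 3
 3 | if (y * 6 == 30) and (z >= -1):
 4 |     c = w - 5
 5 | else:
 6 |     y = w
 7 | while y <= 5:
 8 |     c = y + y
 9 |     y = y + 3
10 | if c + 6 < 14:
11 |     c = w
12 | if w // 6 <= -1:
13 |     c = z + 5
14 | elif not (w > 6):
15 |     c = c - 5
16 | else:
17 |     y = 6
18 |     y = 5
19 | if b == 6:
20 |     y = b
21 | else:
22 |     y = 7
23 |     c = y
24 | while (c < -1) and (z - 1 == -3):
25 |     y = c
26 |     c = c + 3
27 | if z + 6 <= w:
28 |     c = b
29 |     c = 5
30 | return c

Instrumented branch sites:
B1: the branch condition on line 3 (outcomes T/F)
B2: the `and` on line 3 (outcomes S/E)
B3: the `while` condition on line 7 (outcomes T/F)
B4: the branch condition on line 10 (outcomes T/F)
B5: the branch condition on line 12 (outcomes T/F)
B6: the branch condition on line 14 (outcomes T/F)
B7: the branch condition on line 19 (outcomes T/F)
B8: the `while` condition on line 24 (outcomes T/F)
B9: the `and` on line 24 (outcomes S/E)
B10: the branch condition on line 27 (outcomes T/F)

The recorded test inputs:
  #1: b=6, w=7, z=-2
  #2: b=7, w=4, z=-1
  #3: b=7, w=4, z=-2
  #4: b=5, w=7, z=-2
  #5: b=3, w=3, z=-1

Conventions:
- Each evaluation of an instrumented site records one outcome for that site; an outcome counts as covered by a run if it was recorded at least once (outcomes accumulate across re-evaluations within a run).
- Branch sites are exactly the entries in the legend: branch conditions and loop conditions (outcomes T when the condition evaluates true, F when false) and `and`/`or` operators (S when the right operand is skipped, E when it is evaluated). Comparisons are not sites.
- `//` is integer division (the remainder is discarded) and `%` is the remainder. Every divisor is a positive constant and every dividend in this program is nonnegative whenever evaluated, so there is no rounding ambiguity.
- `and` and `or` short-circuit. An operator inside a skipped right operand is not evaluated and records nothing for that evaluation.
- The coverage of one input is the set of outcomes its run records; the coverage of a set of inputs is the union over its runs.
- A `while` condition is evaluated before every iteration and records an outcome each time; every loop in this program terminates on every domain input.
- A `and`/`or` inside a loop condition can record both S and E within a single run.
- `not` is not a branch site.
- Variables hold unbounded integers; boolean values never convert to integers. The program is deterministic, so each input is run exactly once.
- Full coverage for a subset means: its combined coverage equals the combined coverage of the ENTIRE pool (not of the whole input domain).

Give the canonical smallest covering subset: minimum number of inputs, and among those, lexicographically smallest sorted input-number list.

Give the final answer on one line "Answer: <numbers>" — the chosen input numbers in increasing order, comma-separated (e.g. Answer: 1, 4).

input #1 (b=6, w=7, z=-2): covers B1=F, B2=S, B3=F, B4=T, B5=F, B6=F, B7=T, B8=F, B9=S, B10=T
input #2 (b=7, w=4, z=-1): covers B1=F, B2=S, B3=T, B3=F, B4=F, B5=F, B6=T, B7=F, B8=F, B9=S, B10=F
input #3 (b=7, w=4, z=-2): covers B1=F, B2=S, B3=T, B3=F, B4=F, B5=F, B6=T, B7=F, B8=F, B9=S, B10=T
input #4 (b=5, w=7, z=-2): covers B1=F, B2=E, B3=F, B4=T, B5=F, B6=F, B7=F, B8=F, B9=S, B10=T
input #5 (b=3, w=3, z=-1): covers B1=F, B2=S, B3=T, B3=F, B4=T, B5=F, B6=T, B7=F, B8=F, B9=S, B10=F
the full pool covers 16 outcomes: B1=F, B2=S, B2=E, B3=T, B3=F, B4=T, B4=F, B5=F, B6=T, B6=F, B7=T, B7=F, B8=F, B9=S, B10=T, B10=F
every size-1 subset falls short of the 16 outcomes (best: 11/16)
every size-2 subset falls short of the 16 outcomes (best: 15/16)
the canonical winner is {1, 2, 4}: size 3, full 16-outcome coverage, earliest index list among size-3 covers

Answer: 1, 2, 4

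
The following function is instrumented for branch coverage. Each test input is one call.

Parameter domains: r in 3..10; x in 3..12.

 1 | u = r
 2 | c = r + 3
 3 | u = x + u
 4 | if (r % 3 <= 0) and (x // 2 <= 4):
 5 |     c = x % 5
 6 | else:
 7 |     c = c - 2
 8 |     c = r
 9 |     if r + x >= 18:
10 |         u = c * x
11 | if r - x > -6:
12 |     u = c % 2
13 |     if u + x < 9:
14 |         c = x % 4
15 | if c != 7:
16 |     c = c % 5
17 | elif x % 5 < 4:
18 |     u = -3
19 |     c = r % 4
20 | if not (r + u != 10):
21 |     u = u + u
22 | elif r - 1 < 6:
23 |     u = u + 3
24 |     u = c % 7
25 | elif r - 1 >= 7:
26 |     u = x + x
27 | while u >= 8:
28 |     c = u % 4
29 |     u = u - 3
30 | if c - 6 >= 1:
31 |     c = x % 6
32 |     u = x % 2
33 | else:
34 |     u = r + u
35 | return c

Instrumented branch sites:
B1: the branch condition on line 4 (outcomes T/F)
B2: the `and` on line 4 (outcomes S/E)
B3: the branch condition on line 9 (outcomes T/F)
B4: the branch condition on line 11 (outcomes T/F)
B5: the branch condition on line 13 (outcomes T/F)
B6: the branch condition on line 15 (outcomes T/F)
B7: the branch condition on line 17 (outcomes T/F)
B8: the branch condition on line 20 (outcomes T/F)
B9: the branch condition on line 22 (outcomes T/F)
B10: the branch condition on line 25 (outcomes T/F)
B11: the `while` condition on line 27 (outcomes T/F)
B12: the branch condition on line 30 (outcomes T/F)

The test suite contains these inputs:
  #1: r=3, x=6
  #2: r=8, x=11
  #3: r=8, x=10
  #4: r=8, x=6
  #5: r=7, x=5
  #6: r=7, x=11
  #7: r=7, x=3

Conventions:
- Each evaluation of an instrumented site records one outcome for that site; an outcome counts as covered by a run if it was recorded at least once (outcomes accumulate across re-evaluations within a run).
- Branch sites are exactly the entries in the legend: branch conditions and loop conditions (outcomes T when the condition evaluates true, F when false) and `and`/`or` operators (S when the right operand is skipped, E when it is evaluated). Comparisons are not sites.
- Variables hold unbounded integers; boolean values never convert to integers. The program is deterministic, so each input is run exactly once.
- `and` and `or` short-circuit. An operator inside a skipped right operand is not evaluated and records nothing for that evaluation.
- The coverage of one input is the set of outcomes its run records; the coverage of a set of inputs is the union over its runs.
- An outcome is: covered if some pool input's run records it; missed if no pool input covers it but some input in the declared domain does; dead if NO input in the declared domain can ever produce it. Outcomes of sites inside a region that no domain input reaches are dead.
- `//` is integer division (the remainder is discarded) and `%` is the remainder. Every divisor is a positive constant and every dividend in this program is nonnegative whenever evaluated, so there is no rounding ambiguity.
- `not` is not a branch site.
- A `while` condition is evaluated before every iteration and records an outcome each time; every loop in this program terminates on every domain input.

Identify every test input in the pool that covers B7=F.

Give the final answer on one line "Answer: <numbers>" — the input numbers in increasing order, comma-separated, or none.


input #1 (r=3, x=6): misses B7=F
input #2 (r=8, x=11): misses B7=F
input #3 (r=8, x=10): misses B7=F
input #4 (r=8, x=6): misses B7=F
input #5 (r=7, x=5): misses B7=F
input #6 (r=7, x=11): misses B7=F
input #7 (r=7, x=3): misses B7=F
Answer: none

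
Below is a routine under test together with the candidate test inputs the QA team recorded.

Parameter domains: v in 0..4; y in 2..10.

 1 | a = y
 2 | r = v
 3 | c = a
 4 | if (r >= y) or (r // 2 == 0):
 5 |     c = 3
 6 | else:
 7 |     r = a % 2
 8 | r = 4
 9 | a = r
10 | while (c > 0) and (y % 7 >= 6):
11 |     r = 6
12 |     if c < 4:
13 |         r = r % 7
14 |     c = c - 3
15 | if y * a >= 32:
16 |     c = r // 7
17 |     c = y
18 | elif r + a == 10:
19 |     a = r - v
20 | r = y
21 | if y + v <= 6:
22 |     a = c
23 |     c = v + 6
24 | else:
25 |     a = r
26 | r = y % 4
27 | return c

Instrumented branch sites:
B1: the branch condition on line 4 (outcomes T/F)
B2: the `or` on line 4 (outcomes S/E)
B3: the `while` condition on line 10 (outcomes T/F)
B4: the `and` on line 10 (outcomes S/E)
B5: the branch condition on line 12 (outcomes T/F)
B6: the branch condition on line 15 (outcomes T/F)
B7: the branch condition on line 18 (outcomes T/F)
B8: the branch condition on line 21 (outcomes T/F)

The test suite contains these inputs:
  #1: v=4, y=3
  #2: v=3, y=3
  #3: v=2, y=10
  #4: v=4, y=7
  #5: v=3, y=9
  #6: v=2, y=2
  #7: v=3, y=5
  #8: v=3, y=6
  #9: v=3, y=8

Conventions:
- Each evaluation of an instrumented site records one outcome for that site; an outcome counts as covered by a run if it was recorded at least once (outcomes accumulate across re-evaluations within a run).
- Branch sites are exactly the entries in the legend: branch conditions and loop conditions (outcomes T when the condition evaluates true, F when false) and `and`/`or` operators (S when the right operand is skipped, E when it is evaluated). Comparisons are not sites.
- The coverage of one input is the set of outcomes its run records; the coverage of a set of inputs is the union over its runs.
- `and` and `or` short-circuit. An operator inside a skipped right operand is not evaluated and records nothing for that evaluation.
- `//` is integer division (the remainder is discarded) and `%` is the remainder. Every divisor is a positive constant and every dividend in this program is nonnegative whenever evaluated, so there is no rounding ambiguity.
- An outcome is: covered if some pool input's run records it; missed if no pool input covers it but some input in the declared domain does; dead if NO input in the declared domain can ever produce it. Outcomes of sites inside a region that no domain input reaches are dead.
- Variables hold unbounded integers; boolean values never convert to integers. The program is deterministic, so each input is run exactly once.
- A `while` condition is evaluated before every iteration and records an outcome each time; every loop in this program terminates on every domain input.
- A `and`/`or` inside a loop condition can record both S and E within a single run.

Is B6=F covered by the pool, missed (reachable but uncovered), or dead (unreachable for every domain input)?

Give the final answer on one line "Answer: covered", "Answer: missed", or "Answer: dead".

B6=F is recorded by pool input(s) 1, 2, 4, 6, 7, 8 -> covered

Answer: covered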